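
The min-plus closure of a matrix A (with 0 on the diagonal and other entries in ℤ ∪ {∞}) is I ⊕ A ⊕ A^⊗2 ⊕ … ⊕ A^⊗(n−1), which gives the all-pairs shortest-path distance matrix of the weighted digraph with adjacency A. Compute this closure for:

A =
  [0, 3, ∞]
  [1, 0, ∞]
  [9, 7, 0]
Closure =
  [0, 3, ∞]
  [1, 0, ∞]
  [8, 7, 0]

This is the Floyd-Warshall all-pairs shortest-path computation. For each intermediate vertex k = 0, 1, …, 2, update dist[i][j] ← min(dist[i][j], dist[i][k] + dist[k][j]). The final matrix gives, for each (i, j), the minimum total weight of any directed path from i to j (possibly empty when i = j).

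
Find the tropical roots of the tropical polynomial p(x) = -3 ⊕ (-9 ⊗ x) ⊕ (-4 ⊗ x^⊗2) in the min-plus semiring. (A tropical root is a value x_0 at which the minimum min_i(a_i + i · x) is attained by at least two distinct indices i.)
Roots: {-5, 6}

Each tropical root is a break point of the lower envelope of the lines y = a_i + i · x (there are 3 lines, with slopes 0, 1, ..., 2). Only the lines that attain the minimum somewhere contribute to roots; other lines are dominated. Here the surviving (envelope) indices are i = 2, i = 1, i = 0.
Intersections between consecutive envelope lines give the roots: for adjacent envelope indices i < j the intersection is x = (a_i − a_j) / (j − i). Reading off the sorted break points: {-5, 6}.
Verification: at each break x_0, at least two indices attain the minimum of min_i(a_i + i · x_0).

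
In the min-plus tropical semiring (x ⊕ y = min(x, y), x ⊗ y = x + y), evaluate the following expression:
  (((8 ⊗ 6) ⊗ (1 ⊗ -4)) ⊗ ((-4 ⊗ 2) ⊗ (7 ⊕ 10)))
(((8 ⊗ 6) ⊗ (1 ⊗ -4)) ⊗ ((-4 ⊗ 2) ⊗ (7 ⊕ 10))) = 16

Expand innermost to outermost. Recall ⊕ takes the minimum of its arguments and ⊗ takes their sum. Working out the expression (((8 ⊗ 6) ⊗ (1 ⊗ -4)) ⊗ ((-4 ⊗ 2) ⊗ (7 ⊕ 10))) gives 16.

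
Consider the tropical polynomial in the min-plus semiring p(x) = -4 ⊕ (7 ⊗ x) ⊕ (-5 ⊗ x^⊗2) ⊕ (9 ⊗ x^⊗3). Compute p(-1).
p(-1) = -7

A tropical monomial a ⊗ x^⊗i evaluates to a + i · x. Evaluating each term at x = -1:
  Term 0 contributes -4 + 0 · -1 = -4
  Term 1 contributes 7 + 1 · -1 = 6
  Term 2 contributes -5 + 2 · -1 = -7
  Term 3 contributes 9 + 3 · -1 = 6
p(-1) = ⊕ of these = min[-4, 6, -7, 6] = -7.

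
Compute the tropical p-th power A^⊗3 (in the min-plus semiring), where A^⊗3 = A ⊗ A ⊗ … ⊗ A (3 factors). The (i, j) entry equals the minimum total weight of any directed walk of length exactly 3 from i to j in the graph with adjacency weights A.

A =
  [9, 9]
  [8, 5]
A^⊗3 =
  [22, 19]
  [18, 15]

Each entry (A^⊗3)_ij equals the minimum over all length-3 walks i = v_0 → v_1 → … → v_3 = j of Σ_t A[v_t][v_{t+1}]. For example, for (i, j) = (0, 1) we minimise over 4 possible intermediate vertex sequences; the minimum is 19, attained along the walk 0 → 1 → 1 → 1.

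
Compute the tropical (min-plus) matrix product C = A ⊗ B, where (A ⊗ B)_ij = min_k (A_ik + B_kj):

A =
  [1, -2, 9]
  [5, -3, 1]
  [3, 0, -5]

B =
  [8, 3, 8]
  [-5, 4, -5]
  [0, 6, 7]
A ⊗ B =
  [-7, 2, -7]
  [-8, 1, -8]
  [-5, 1, -5]

Apply the min-plus product entry-by-entry:
  C[0][0] = min over k of (A[0][0] + B[0][0] = 1 + 8 = 9, A[0][1] + B[1][0] = -2 + -5 = -7, A[0][2] + B[2][0] = 9 + 0 = 9) = -7 (attained at k = 1)
  C[0][1] = min over k of (A[0][0] + B[0][1] = 1 + 3 = 4, A[0][1] + B[1][1] = -2 + 4 = 2, A[0][2] + B[2][1] = 9 + 6 = 15) = 2 (attained at k = 1)
  C[0][2] = min over k of (A[0][0] + B[0][2] = 1 + 8 = 9, A[0][1] + B[1][2] = -2 + -5 = -7, A[0][2] + B[2][2] = 9 + 7 = 16) = -7 (attained at k = 1)
  C[1][0] = min over k of (A[1][0] + B[0][0] = 5 + 8 = 13, A[1][1] + B[1][0] = -3 + -5 = -8, A[1][2] + B[2][0] = 1 + 0 = 1) = -8 (attained at k = 1)
  C[1][1] = min over k of (A[1][0] + B[0][1] = 5 + 3 = 8, A[1][1] + B[1][1] = -3 + 4 = 1, A[1][2] + B[2][1] = 1 + 6 = 7) = 1 (attained at k = 1)
  C[1][2] = min over k of (A[1][0] + B[0][2] = 5 + 8 = 13, A[1][1] + B[1][2] = -3 + -5 = -8, A[1][2] + B[2][2] = 1 + 7 = 8) = -8 (attained at k = 1)
  C[2][0] = min over k of (A[2][0] + B[0][0] = 3 + 8 = 11, A[2][1] + B[1][0] = 0 + -5 = -5, A[2][2] + B[2][0] = -5 + 0 = -5) = -5 (attained at k = 1)
  C[2][1] = min over k of (A[2][0] + B[0][1] = 3 + 3 = 6, A[2][1] + B[1][1] = 0 + 4 = 4, A[2][2] + B[2][1] = -5 + 6 = 1) = 1 (attained at k = 2)
  C[2][2] = min over k of (A[2][0] + B[0][2] = 3 + 8 = 11, A[2][1] + B[1][2] = 0 + -5 = -5, A[2][2] + B[2][2] = -5 + 7 = 2) = -5 (attained at k = 1)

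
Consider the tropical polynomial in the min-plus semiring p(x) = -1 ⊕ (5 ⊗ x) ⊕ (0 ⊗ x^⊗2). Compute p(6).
p(6) = -1

A tropical monomial a ⊗ x^⊗i evaluates to a + i · x. Evaluating each term at x = 6:
  Term 0 contributes -1 + 0 · 6 = -1
  Term 1 contributes 5 + 1 · 6 = 11
  Term 2 contributes 0 + 2 · 6 = 12
p(6) = ⊕ of these = min[-1, 11, 12] = -1.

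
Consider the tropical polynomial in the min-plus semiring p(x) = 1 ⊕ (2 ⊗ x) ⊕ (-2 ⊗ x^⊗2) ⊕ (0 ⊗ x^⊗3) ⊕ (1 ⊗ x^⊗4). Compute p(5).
p(5) = 1

A tropical monomial a ⊗ x^⊗i evaluates to a + i · x. Evaluating each term at x = 5:
  Term 0 contributes 1 + 0 · 5 = 1
  Term 1 contributes 2 + 1 · 5 = 7
  Term 2 contributes -2 + 2 · 5 = 8
  Term 3 contributes 0 + 3 · 5 = 15
  Term 4 contributes 1 + 4 · 5 = 21
p(5) = ⊕ of these = min[1, 7, 8, 15, 21] = 1.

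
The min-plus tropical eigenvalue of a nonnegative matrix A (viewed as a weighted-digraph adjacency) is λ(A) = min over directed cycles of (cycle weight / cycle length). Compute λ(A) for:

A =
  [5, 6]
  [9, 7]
λ(A) = 5

Enumerate directed cycles and compute their means (weight / length). Sample:
  cycle 0 → 0: weight = 5, length = 1, mean = 5/1 ≈ 5.000
  cycle 1 → 1: weight = 7, length = 1, mean = 7/1 ≈ 7.000
  cycle 0 → 1 → 0: weight = 15, length = 2, mean = 15/2 ≈ 7.500
  cycle 1 → 0 → 1: weight = 15, length = 2, mean = 15/2 ≈ 7.500
Minimum mean = 5.000, attained e.g. along the cycle 0 → 0 with weight 5 and length 1. So λ(A) = 5/1 = 5.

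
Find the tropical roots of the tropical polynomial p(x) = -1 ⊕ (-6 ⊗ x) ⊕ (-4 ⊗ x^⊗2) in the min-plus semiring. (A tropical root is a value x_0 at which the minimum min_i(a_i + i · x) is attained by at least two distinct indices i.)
Roots: {-2, 5}

Each tropical root is a break point of the lower envelope of the lines y = a_i + i · x (there are 3 lines, with slopes 0, 1, ..., 2). Only the lines that attain the minimum somewhere contribute to roots; other lines are dominated. Here the surviving (envelope) indices are i = 2, i = 1, i = 0.
Intersections between consecutive envelope lines give the roots: for adjacent envelope indices i < j the intersection is x = (a_i − a_j) / (j − i). Reading off the sorted break points: {-2, 5}.
Verification: at each break x_0, at least two indices attain the minimum of min_i(a_i + i · x_0).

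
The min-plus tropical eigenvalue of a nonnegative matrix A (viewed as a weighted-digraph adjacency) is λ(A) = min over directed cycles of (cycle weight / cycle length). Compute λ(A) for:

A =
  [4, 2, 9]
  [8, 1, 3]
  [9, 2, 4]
λ(A) = 1

Enumerate directed cycles and compute their means (weight / length). Sample:
  cycle 0 → 0: weight = 4, length = 1, mean = 4/1 ≈ 4.000
  cycle 1 → 1: weight = 1, length = 1, mean = 1/1 ≈ 1.000
  cycle 2 → 2: weight = 4, length = 1, mean = 4/1 ≈ 4.000
  cycle 0 → 1 → 0: weight = 10, length = 2, mean = 10/2 ≈ 5.000
  cycle 0 → 2 → 0: weight = 18, length = 2, mean = 18/2 ≈ 9.000
  cycle 1 → 0 → 1: weight = 10, length = 2, mean = 10/2 ≈ 5.000
Minimum mean = 1.000, attained e.g. along the cycle 1 → 1 with weight 1 and length 1. So λ(A) = 1/1 = 1.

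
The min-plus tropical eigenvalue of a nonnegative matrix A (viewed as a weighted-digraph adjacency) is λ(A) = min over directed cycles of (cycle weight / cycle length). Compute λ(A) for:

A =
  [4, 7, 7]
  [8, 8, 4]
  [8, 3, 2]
λ(A) = 2

Enumerate directed cycles and compute their means (weight / length). Sample:
  cycle 0 → 0: weight = 4, length = 1, mean = 4/1 ≈ 4.000
  cycle 1 → 1: weight = 8, length = 1, mean = 8/1 ≈ 8.000
  cycle 2 → 2: weight = 2, length = 1, mean = 2/1 ≈ 2.000
  cycle 0 → 1 → 0: weight = 15, length = 2, mean = 15/2 ≈ 7.500
  cycle 0 → 2 → 0: weight = 15, length = 2, mean = 15/2 ≈ 7.500
  cycle 1 → 0 → 1: weight = 15, length = 2, mean = 15/2 ≈ 7.500
Minimum mean = 2.000, attained e.g. along the cycle 2 → 2 with weight 2 and length 1. So λ(A) = 2/1 = 2.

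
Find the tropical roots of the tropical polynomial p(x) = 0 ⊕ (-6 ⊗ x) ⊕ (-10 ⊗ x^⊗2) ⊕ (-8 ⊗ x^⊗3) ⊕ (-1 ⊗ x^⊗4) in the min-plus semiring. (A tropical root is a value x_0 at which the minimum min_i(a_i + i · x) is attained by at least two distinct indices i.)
Roots: {-7, -2, 4, 6}

Each tropical root is a break point of the lower envelope of the lines y = a_i + i · x (there are 5 lines, with slopes 0, 1, ..., 4). Only the lines that attain the minimum somewhere contribute to roots; other lines are dominated. Here the surviving (envelope) indices are i = 4, i = 3, i = 2, i = 1, i = 0.
Intersections between consecutive envelope lines give the roots: for adjacent envelope indices i < j the intersection is x = (a_i − a_j) / (j − i). Reading off the sorted break points: {-7, -2, 4, 6}.
Verification: at each break x_0, at least two indices attain the minimum of min_i(a_i + i · x_0).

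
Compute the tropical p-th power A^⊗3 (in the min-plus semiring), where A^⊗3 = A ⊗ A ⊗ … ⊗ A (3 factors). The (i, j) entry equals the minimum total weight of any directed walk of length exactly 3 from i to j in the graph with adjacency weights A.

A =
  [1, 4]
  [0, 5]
A^⊗3 =
  [3, 6]
  [2, 5]

Each entry (A^⊗3)_ij equals the minimum over all length-3 walks i = v_0 → v_1 → … → v_3 = j of Σ_t A[v_t][v_{t+1}]. For example, for (i, j) = (0, 1) we minimise over 4 possible intermediate vertex sequences; the minimum is 6, attained along the walk 0 → 0 → 0 → 1.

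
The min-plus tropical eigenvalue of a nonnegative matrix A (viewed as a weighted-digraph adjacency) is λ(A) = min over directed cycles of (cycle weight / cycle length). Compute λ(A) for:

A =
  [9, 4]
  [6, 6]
λ(A) = 5

Enumerate directed cycles and compute their means (weight / length). Sample:
  cycle 0 → 0: weight = 9, length = 1, mean = 9/1 ≈ 9.000
  cycle 1 → 1: weight = 6, length = 1, mean = 6/1 ≈ 6.000
  cycle 0 → 1 → 0: weight = 10, length = 2, mean = 10/2 ≈ 5.000
  cycle 1 → 0 → 1: weight = 10, length = 2, mean = 10/2 ≈ 5.000
Minimum mean = 5.000, attained e.g. along the cycle 0 → 1 → 0 with weight 10 and length 2. So λ(A) = 10/2 = 5.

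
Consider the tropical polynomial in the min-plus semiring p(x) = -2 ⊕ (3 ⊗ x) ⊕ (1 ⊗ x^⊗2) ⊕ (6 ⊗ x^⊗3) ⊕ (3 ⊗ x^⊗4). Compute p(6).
p(6) = -2

A tropical monomial a ⊗ x^⊗i evaluates to a + i · x. Evaluating each term at x = 6:
  Term 0 contributes -2 + 0 · 6 = -2
  Term 1 contributes 3 + 1 · 6 = 9
  Term 2 contributes 1 + 2 · 6 = 13
  Term 3 contributes 6 + 3 · 6 = 24
  Term 4 contributes 3 + 4 · 6 = 27
p(6) = ⊕ of these = min[-2, 9, 13, 24, 27] = -2.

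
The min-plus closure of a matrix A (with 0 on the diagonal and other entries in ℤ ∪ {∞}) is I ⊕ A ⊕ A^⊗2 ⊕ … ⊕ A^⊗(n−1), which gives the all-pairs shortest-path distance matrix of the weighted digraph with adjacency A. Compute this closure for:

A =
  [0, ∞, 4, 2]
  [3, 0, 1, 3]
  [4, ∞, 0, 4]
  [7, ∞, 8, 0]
Closure =
  [0, ∞, 4, 2]
  [3, 0, 1, 3]
  [4, ∞, 0, 4]
  [7, ∞, 8, 0]

This is the Floyd-Warshall all-pairs shortest-path computation. For each intermediate vertex k = 0, 1, …, 3, update dist[i][j] ← min(dist[i][j], dist[i][k] + dist[k][j]). The final matrix gives, for each (i, j), the minimum total weight of any directed path from i to j (possibly empty when i = j).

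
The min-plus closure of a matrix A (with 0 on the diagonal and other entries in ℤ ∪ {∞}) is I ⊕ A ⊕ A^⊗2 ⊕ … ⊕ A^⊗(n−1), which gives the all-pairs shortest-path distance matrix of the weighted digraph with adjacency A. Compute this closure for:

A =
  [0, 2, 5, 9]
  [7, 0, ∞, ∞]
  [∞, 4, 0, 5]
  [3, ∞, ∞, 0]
Closure =
  [0, 2, 5, 9]
  [7, 0, 12, 16]
  [8, 4, 0, 5]
  [3, 5, 8, 0]

This is the Floyd-Warshall all-pairs shortest-path computation. For each intermediate vertex k = 0, 1, …, 3, update dist[i][j] ← min(dist[i][j], dist[i][k] + dist[k][j]). The final matrix gives, for each (i, j), the minimum total weight of any directed path from i to j (possibly empty when i = j).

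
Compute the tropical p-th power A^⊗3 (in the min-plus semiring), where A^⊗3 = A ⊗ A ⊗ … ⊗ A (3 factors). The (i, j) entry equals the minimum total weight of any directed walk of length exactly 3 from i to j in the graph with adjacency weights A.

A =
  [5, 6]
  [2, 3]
A^⊗3 =
  [11, 12]
  [8, 9]

Each entry (A^⊗3)_ij equals the minimum over all length-3 walks i = v_0 → v_1 → … → v_3 = j of Σ_t A[v_t][v_{t+1}]. For example, for (i, j) = (0, 1) we minimise over 4 possible intermediate vertex sequences; the minimum is 12, attained along the walk 0 → 1 → 1 → 1.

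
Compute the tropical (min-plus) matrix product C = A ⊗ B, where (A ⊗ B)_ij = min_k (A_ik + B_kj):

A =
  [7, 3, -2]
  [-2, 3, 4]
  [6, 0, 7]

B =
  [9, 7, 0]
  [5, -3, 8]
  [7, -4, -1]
A ⊗ B =
  [5, -6, -3]
  [7, 0, -2]
  [5, -3, 6]

Apply the min-plus product entry-by-entry:
  C[0][0] = min over k of (A[0][0] + B[0][0] = 7 + 9 = 16, A[0][1] + B[1][0] = 3 + 5 = 8, A[0][2] + B[2][0] = -2 + 7 = 5) = 5 (attained at k = 2)
  C[0][1] = min over k of (A[0][0] + B[0][1] = 7 + 7 = 14, A[0][1] + B[1][1] = 3 + -3 = 0, A[0][2] + B[2][1] = -2 + -4 = -6) = -6 (attained at k = 2)
  C[0][2] = min over k of (A[0][0] + B[0][2] = 7 + 0 = 7, A[0][1] + B[1][2] = 3 + 8 = 11, A[0][2] + B[2][2] = -2 + -1 = -3) = -3 (attained at k = 2)
  C[1][0] = min over k of (A[1][0] + B[0][0] = -2 + 9 = 7, A[1][1] + B[1][0] = 3 + 5 = 8, A[1][2] + B[2][0] = 4 + 7 = 11) = 7 (attained at k = 0)
  C[1][1] = min over k of (A[1][0] + B[0][1] = -2 + 7 = 5, A[1][1] + B[1][1] = 3 + -3 = 0, A[1][2] + B[2][1] = 4 + -4 = 0) = 0 (attained at k = 1)
  C[1][2] = min over k of (A[1][0] + B[0][2] = -2 + 0 = -2, A[1][1] + B[1][2] = 3 + 8 = 11, A[1][2] + B[2][2] = 4 + -1 = 3) = -2 (attained at k = 0)
  C[2][0] = min over k of (A[2][0] + B[0][0] = 6 + 9 = 15, A[2][1] + B[1][0] = 0 + 5 = 5, A[2][2] + B[2][0] = 7 + 7 = 14) = 5 (attained at k = 1)
  C[2][1] = min over k of (A[2][0] + B[0][1] = 6 + 7 = 13, A[2][1] + B[1][1] = 0 + -3 = -3, A[2][2] + B[2][1] = 7 + -4 = 3) = -3 (attained at k = 1)
  C[2][2] = min over k of (A[2][0] + B[0][2] = 6 + 0 = 6, A[2][1] + B[1][2] = 0 + 8 = 8, A[2][2] + B[2][2] = 7 + -1 = 6) = 6 (attained at k = 0)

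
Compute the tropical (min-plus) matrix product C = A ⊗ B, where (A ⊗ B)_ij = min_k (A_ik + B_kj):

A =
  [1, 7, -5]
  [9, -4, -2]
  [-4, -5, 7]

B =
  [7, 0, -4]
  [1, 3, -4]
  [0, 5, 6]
A ⊗ B =
  [-5, 0, -3]
  [-3, -1, -8]
  [-4, -4, -9]

Apply the min-plus product entry-by-entry:
  C[0][0] = min over k of (A[0][0] + B[0][0] = 1 + 7 = 8, A[0][1] + B[1][0] = 7 + 1 = 8, A[0][2] + B[2][0] = -5 + 0 = -5) = -5 (attained at k = 2)
  C[0][1] = min over k of (A[0][0] + B[0][1] = 1 + 0 = 1, A[0][1] + B[1][1] = 7 + 3 = 10, A[0][2] + B[2][1] = -5 + 5 = 0) = 0 (attained at k = 2)
  C[0][2] = min over k of (A[0][0] + B[0][2] = 1 + -4 = -3, A[0][1] + B[1][2] = 7 + -4 = 3, A[0][2] + B[2][2] = -5 + 6 = 1) = -3 (attained at k = 0)
  C[1][0] = min over k of (A[1][0] + B[0][0] = 9 + 7 = 16, A[1][1] + B[1][0] = -4 + 1 = -3, A[1][2] + B[2][0] = -2 + 0 = -2) = -3 (attained at k = 1)
  C[1][1] = min over k of (A[1][0] + B[0][1] = 9 + 0 = 9, A[1][1] + B[1][1] = -4 + 3 = -1, A[1][2] + B[2][1] = -2 + 5 = 3) = -1 (attained at k = 1)
  C[1][2] = min over k of (A[1][0] + B[0][2] = 9 + -4 = 5, A[1][1] + B[1][2] = -4 + -4 = -8, A[1][2] + B[2][2] = -2 + 6 = 4) = -8 (attained at k = 1)
  C[2][0] = min over k of (A[2][0] + B[0][0] = -4 + 7 = 3, A[2][1] + B[1][0] = -5 + 1 = -4, A[2][2] + B[2][0] = 7 + 0 = 7) = -4 (attained at k = 1)
  C[2][1] = min over k of (A[2][0] + B[0][1] = -4 + 0 = -4, A[2][1] + B[1][1] = -5 + 3 = -2, A[2][2] + B[2][1] = 7 + 5 = 12) = -4 (attained at k = 0)
  C[2][2] = min over k of (A[2][0] + B[0][2] = -4 + -4 = -8, A[2][1] + B[1][2] = -5 + -4 = -9, A[2][2] + B[2][2] = 7 + 6 = 13) = -9 (attained at k = 1)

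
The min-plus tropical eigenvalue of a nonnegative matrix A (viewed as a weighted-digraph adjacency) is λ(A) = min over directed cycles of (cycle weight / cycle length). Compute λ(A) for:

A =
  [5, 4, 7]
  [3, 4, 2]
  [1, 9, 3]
λ(A) = 7/3

Enumerate directed cycles and compute their means (weight / length). Sample:
  cycle 0 → 0: weight = 5, length = 1, mean = 5/1 ≈ 5.000
  cycle 1 → 1: weight = 4, length = 1, mean = 4/1 ≈ 4.000
  cycle 2 → 2: weight = 3, length = 1, mean = 3/1 ≈ 3.000
  cycle 0 → 1 → 0: weight = 7, length = 2, mean = 7/2 ≈ 3.500
  cycle 0 → 2 → 0: weight = 8, length = 2, mean = 8/2 ≈ 4.000
  cycle 1 → 0 → 1: weight = 7, length = 2, mean = 7/2 ≈ 3.500
Minimum mean = 2.333, attained e.g. along the cycle 0 → 1 → 2 → 0 with weight 7 and length 3. So λ(A) = 7/3 = 7/3.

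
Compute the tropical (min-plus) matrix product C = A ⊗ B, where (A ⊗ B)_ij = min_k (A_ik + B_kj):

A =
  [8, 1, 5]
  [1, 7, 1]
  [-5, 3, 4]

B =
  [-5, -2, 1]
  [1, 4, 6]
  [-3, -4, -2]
A ⊗ B =
  [2, 1, 3]
  [-4, -3, -1]
  [-10, -7, -4]

Apply the min-plus product entry-by-entry:
  C[0][0] = min over k of (A[0][0] + B[0][0] = 8 + -5 = 3, A[0][1] + B[1][0] = 1 + 1 = 2, A[0][2] + B[2][0] = 5 + -3 = 2) = 2 (attained at k = 1)
  C[0][1] = min over k of (A[0][0] + B[0][1] = 8 + -2 = 6, A[0][1] + B[1][1] = 1 + 4 = 5, A[0][2] + B[2][1] = 5 + -4 = 1) = 1 (attained at k = 2)
  C[0][2] = min over k of (A[0][0] + B[0][2] = 8 + 1 = 9, A[0][1] + B[1][2] = 1 + 6 = 7, A[0][2] + B[2][2] = 5 + -2 = 3) = 3 (attained at k = 2)
  C[1][0] = min over k of (A[1][0] + B[0][0] = 1 + -5 = -4, A[1][1] + B[1][0] = 7 + 1 = 8, A[1][2] + B[2][0] = 1 + -3 = -2) = -4 (attained at k = 0)
  C[1][1] = min over k of (A[1][0] + B[0][1] = 1 + -2 = -1, A[1][1] + B[1][1] = 7 + 4 = 11, A[1][2] + B[2][1] = 1 + -4 = -3) = -3 (attained at k = 2)
  C[1][2] = min over k of (A[1][0] + B[0][2] = 1 + 1 = 2, A[1][1] + B[1][2] = 7 + 6 = 13, A[1][2] + B[2][2] = 1 + -2 = -1) = -1 (attained at k = 2)
  C[2][0] = min over k of (A[2][0] + B[0][0] = -5 + -5 = -10, A[2][1] + B[1][0] = 3 + 1 = 4, A[2][2] + B[2][0] = 4 + -3 = 1) = -10 (attained at k = 0)
  C[2][1] = min over k of (A[2][0] + B[0][1] = -5 + -2 = -7, A[2][1] + B[1][1] = 3 + 4 = 7, A[2][2] + B[2][1] = 4 + -4 = 0) = -7 (attained at k = 0)
  C[2][2] = min over k of (A[2][0] + B[0][2] = -5 + 1 = -4, A[2][1] + B[1][2] = 3 + 6 = 9, A[2][2] + B[2][2] = 4 + -2 = 2) = -4 (attained at k = 0)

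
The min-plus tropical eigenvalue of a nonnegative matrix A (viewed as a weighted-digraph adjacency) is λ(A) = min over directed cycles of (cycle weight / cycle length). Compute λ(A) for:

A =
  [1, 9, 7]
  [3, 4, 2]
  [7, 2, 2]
λ(A) = 1

Enumerate directed cycles and compute their means (weight / length). Sample:
  cycle 0 → 0: weight = 1, length = 1, mean = 1/1 ≈ 1.000
  cycle 1 → 1: weight = 4, length = 1, mean = 4/1 ≈ 4.000
  cycle 2 → 2: weight = 2, length = 1, mean = 2/1 ≈ 2.000
  cycle 0 → 1 → 0: weight = 12, length = 2, mean = 12/2 ≈ 6.000
  cycle 0 → 2 → 0: weight = 14, length = 2, mean = 14/2 ≈ 7.000
  cycle 1 → 0 → 1: weight = 12, length = 2, mean = 12/2 ≈ 6.000
Minimum mean = 1.000, attained e.g. along the cycle 0 → 0 with weight 1 and length 1. So λ(A) = 1/1 = 1.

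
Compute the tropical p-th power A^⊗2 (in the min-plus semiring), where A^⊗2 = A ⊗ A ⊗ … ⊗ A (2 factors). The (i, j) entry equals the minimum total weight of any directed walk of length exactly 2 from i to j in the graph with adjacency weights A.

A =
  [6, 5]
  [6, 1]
A^⊗2 =
  [11, 6]
  [7, 2]

Each entry (A^⊗2)_ij equals the minimum over all length-2 walks i = v_0 → v_1 → … → v_2 = j of Σ_t A[v_t][v_{t+1}]. For example, for (i, j) = (0, 1) we minimise over 2 possible intermediate vertex sequences; the minimum is 6, attained along the walk 0 → 1 → 1.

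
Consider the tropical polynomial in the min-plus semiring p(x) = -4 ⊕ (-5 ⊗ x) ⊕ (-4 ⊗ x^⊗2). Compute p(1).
p(1) = -4

A tropical monomial a ⊗ x^⊗i evaluates to a + i · x. Evaluating each term at x = 1:
  Term 0 contributes -4 + 0 · 1 = -4
  Term 1 contributes -5 + 1 · 1 = -4
  Term 2 contributes -4 + 2 · 1 = -2
p(1) = ⊕ of these = min[-4, -4, -2] = -4.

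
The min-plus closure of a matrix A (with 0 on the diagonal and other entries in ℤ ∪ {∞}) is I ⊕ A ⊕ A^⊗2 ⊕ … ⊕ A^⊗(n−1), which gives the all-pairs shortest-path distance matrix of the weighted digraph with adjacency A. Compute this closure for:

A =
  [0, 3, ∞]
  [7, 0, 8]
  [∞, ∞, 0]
Closure =
  [0, 3, 11]
  [7, 0, 8]
  [∞, ∞, 0]

This is the Floyd-Warshall all-pairs shortest-path computation. For each intermediate vertex k = 0, 1, …, 2, update dist[i][j] ← min(dist[i][j], dist[i][k] + dist[k][j]). The final matrix gives, for each (i, j), the minimum total weight of any directed path from i to j (possibly empty when i = j).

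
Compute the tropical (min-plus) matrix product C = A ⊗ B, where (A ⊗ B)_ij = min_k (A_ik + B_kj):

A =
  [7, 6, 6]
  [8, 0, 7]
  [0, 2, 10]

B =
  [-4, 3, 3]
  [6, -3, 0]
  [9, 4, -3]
A ⊗ B =
  [3, 3, 3]
  [4, -3, 0]
  [-4, -1, 2]

Apply the min-plus product entry-by-entry:
  C[0][0] = min over k of (A[0][0] + B[0][0] = 7 + -4 = 3, A[0][1] + B[1][0] = 6 + 6 = 12, A[0][2] + B[2][0] = 6 + 9 = 15) = 3 (attained at k = 0)
  C[0][1] = min over k of (A[0][0] + B[0][1] = 7 + 3 = 10, A[0][1] + B[1][1] = 6 + -3 = 3, A[0][2] + B[2][1] = 6 + 4 = 10) = 3 (attained at k = 1)
  C[0][2] = min over k of (A[0][0] + B[0][2] = 7 + 3 = 10, A[0][1] + B[1][2] = 6 + 0 = 6, A[0][2] + B[2][2] = 6 + -3 = 3) = 3 (attained at k = 2)
  C[1][0] = min over k of (A[1][0] + B[0][0] = 8 + -4 = 4, A[1][1] + B[1][0] = 0 + 6 = 6, A[1][2] + B[2][0] = 7 + 9 = 16) = 4 (attained at k = 0)
  C[1][1] = min over k of (A[1][0] + B[0][1] = 8 + 3 = 11, A[1][1] + B[1][1] = 0 + -3 = -3, A[1][2] + B[2][1] = 7 + 4 = 11) = -3 (attained at k = 1)
  C[1][2] = min over k of (A[1][0] + B[0][2] = 8 + 3 = 11, A[1][1] + B[1][2] = 0 + 0 = 0, A[1][2] + B[2][2] = 7 + -3 = 4) = 0 (attained at k = 1)
  C[2][0] = min over k of (A[2][0] + B[0][0] = 0 + -4 = -4, A[2][1] + B[1][0] = 2 + 6 = 8, A[2][2] + B[2][0] = 10 + 9 = 19) = -4 (attained at k = 0)
  C[2][1] = min over k of (A[2][0] + B[0][1] = 0 + 3 = 3, A[2][1] + B[1][1] = 2 + -3 = -1, A[2][2] + B[2][1] = 10 + 4 = 14) = -1 (attained at k = 1)
  C[2][2] = min over k of (A[2][0] + B[0][2] = 0 + 3 = 3, A[2][1] + B[1][2] = 2 + 0 = 2, A[2][2] + B[2][2] = 10 + -3 = 7) = 2 (attained at k = 1)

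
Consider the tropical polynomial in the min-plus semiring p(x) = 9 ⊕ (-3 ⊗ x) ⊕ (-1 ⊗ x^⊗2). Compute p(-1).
p(-1) = -4

A tropical monomial a ⊗ x^⊗i evaluates to a + i · x. Evaluating each term at x = -1:
  Term 0 contributes 9 + 0 · -1 = 9
  Term 1 contributes -3 + 1 · -1 = -4
  Term 2 contributes -1 + 2 · -1 = -3
p(-1) = ⊕ of these = min[9, -4, -3] = -4.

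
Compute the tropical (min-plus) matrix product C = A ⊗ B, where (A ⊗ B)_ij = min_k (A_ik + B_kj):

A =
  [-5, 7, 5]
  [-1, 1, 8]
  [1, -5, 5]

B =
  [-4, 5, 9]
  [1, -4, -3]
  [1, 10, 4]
A ⊗ B =
  [-9, 0, 4]
  [-5, -3, -2]
  [-4, -9, -8]

Apply the min-plus product entry-by-entry:
  C[0][0] = min over k of (A[0][0] + B[0][0] = -5 + -4 = -9, A[0][1] + B[1][0] = 7 + 1 = 8, A[0][2] + B[2][0] = 5 + 1 = 6) = -9 (attained at k = 0)
  C[0][1] = min over k of (A[0][0] + B[0][1] = -5 + 5 = 0, A[0][1] + B[1][1] = 7 + -4 = 3, A[0][2] + B[2][1] = 5 + 10 = 15) = 0 (attained at k = 0)
  C[0][2] = min over k of (A[0][0] + B[0][2] = -5 + 9 = 4, A[0][1] + B[1][2] = 7 + -3 = 4, A[0][2] + B[2][2] = 5 + 4 = 9) = 4 (attained at k = 0)
  C[1][0] = min over k of (A[1][0] + B[0][0] = -1 + -4 = -5, A[1][1] + B[1][0] = 1 + 1 = 2, A[1][2] + B[2][0] = 8 + 1 = 9) = -5 (attained at k = 0)
  C[1][1] = min over k of (A[1][0] + B[0][1] = -1 + 5 = 4, A[1][1] + B[1][1] = 1 + -4 = -3, A[1][2] + B[2][1] = 8 + 10 = 18) = -3 (attained at k = 1)
  C[1][2] = min over k of (A[1][0] + B[0][2] = -1 + 9 = 8, A[1][1] + B[1][2] = 1 + -3 = -2, A[1][2] + B[2][2] = 8 + 4 = 12) = -2 (attained at k = 1)
  C[2][0] = min over k of (A[2][0] + B[0][0] = 1 + -4 = -3, A[2][1] + B[1][0] = -5 + 1 = -4, A[2][2] + B[2][0] = 5 + 1 = 6) = -4 (attained at k = 1)
  C[2][1] = min over k of (A[2][0] + B[0][1] = 1 + 5 = 6, A[2][1] + B[1][1] = -5 + -4 = -9, A[2][2] + B[2][1] = 5 + 10 = 15) = -9 (attained at k = 1)
  C[2][2] = min over k of (A[2][0] + B[0][2] = 1 + 9 = 10, A[2][1] + B[1][2] = -5 + -3 = -8, A[2][2] + B[2][2] = 5 + 4 = 9) = -8 (attained at k = 1)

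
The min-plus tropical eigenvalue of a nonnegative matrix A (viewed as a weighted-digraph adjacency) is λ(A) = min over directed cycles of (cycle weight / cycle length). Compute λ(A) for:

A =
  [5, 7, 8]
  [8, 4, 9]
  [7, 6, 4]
λ(A) = 4

Enumerate directed cycles and compute their means (weight / length). Sample:
  cycle 0 → 0: weight = 5, length = 1, mean = 5/1 ≈ 5.000
  cycle 1 → 1: weight = 4, length = 1, mean = 4/1 ≈ 4.000
  cycle 2 → 2: weight = 4, length = 1, mean = 4/1 ≈ 4.000
  cycle 0 → 1 → 0: weight = 15, length = 2, mean = 15/2 ≈ 7.500
  cycle 0 → 2 → 0: weight = 15, length = 2, mean = 15/2 ≈ 7.500
  cycle 1 → 0 → 1: weight = 15, length = 2, mean = 15/2 ≈ 7.500
Minimum mean = 4.000, attained e.g. along the cycle 1 → 1 with weight 4 and length 1. So λ(A) = 4/1 = 4.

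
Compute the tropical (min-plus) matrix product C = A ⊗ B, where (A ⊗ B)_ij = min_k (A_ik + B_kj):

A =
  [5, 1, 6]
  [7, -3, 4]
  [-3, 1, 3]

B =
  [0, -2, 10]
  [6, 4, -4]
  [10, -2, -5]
A ⊗ B =
  [5, 3, -3]
  [3, 1, -7]
  [-3, -5, -3]

Apply the min-plus product entry-by-entry:
  C[0][0] = min over k of (A[0][0] + B[0][0] = 5 + 0 = 5, A[0][1] + B[1][0] = 1 + 6 = 7, A[0][2] + B[2][0] = 6 + 10 = 16) = 5 (attained at k = 0)
  C[0][1] = min over k of (A[0][0] + B[0][1] = 5 + -2 = 3, A[0][1] + B[1][1] = 1 + 4 = 5, A[0][2] + B[2][1] = 6 + -2 = 4) = 3 (attained at k = 0)
  C[0][2] = min over k of (A[0][0] + B[0][2] = 5 + 10 = 15, A[0][1] + B[1][2] = 1 + -4 = -3, A[0][2] + B[2][2] = 6 + -5 = 1) = -3 (attained at k = 1)
  C[1][0] = min over k of (A[1][0] + B[0][0] = 7 + 0 = 7, A[1][1] + B[1][0] = -3 + 6 = 3, A[1][2] + B[2][0] = 4 + 10 = 14) = 3 (attained at k = 1)
  C[1][1] = min over k of (A[1][0] + B[0][1] = 7 + -2 = 5, A[1][1] + B[1][1] = -3 + 4 = 1, A[1][2] + B[2][1] = 4 + -2 = 2) = 1 (attained at k = 1)
  C[1][2] = min over k of (A[1][0] + B[0][2] = 7 + 10 = 17, A[1][1] + B[1][2] = -3 + -4 = -7, A[1][2] + B[2][2] = 4 + -5 = -1) = -7 (attained at k = 1)
  C[2][0] = min over k of (A[2][0] + B[0][0] = -3 + 0 = -3, A[2][1] + B[1][0] = 1 + 6 = 7, A[2][2] + B[2][0] = 3 + 10 = 13) = -3 (attained at k = 0)
  C[2][1] = min over k of (A[2][0] + B[0][1] = -3 + -2 = -5, A[2][1] + B[1][1] = 1 + 4 = 5, A[2][2] + B[2][1] = 3 + -2 = 1) = -5 (attained at k = 0)
  C[2][2] = min over k of (A[2][0] + B[0][2] = -3 + 10 = 7, A[2][1] + B[1][2] = 1 + -4 = -3, A[2][2] + B[2][2] = 3 + -5 = -2) = -3 (attained at k = 1)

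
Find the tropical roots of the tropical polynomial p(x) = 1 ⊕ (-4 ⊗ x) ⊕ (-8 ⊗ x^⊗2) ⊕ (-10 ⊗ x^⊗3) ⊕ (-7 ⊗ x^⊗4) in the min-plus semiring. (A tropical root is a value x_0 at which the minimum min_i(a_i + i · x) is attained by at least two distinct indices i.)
Roots: {-3, 2, 4, 5}

Each tropical root is a break point of the lower envelope of the lines y = a_i + i · x (there are 5 lines, with slopes 0, 1, ..., 4). Only the lines that attain the minimum somewhere contribute to roots; other lines are dominated. Here the surviving (envelope) indices are i = 4, i = 3, i = 2, i = 1, i = 0.
Intersections between consecutive envelope lines give the roots: for adjacent envelope indices i < j the intersection is x = (a_i − a_j) / (j − i). Reading off the sorted break points: {-3, 2, 4, 5}.
Verification: at each break x_0, at least two indices attain the minimum of min_i(a_i + i · x_0).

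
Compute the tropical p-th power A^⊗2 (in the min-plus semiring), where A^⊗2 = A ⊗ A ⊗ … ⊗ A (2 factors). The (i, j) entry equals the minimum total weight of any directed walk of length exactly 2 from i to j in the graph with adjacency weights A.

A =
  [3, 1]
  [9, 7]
A^⊗2 =
  [6, 4]
  [12, 10]

Each entry (A^⊗2)_ij equals the minimum over all length-2 walks i = v_0 → v_1 → … → v_2 = j of Σ_t A[v_t][v_{t+1}]. For example, for (i, j) = (0, 1) we minimise over 2 possible intermediate vertex sequences; the minimum is 4, attained along the walk 0 → 0 → 1.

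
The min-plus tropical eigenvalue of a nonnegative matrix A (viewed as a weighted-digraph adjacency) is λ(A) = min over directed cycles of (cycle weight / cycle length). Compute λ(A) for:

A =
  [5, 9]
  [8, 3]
λ(A) = 3

Enumerate directed cycles and compute their means (weight / length). Sample:
  cycle 0 → 0: weight = 5, length = 1, mean = 5/1 ≈ 5.000
  cycle 1 → 1: weight = 3, length = 1, mean = 3/1 ≈ 3.000
  cycle 0 → 1 → 0: weight = 17, length = 2, mean = 17/2 ≈ 8.500
  cycle 1 → 0 → 1: weight = 17, length = 2, mean = 17/2 ≈ 8.500
Minimum mean = 3.000, attained e.g. along the cycle 1 → 1 with weight 3 and length 1. So λ(A) = 3/1 = 3.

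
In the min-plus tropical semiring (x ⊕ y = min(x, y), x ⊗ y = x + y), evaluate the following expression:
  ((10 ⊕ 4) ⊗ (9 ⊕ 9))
((10 ⊕ 4) ⊗ (9 ⊕ 9)) = 13

Expand innermost to outermost. Recall ⊕ takes the minimum of its arguments and ⊗ takes their sum. Working out the expression ((10 ⊕ 4) ⊗ (9 ⊕ 9)) gives 13.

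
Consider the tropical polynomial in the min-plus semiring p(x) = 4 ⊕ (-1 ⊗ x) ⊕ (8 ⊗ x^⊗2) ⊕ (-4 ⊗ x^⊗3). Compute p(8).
p(8) = 4

A tropical monomial a ⊗ x^⊗i evaluates to a + i · x. Evaluating each term at x = 8:
  Term 0 contributes 4 + 0 · 8 = 4
  Term 1 contributes -1 + 1 · 8 = 7
  Term 2 contributes 8 + 2 · 8 = 24
  Term 3 contributes -4 + 3 · 8 = 20
p(8) = ⊕ of these = min[4, 7, 24, 20] = 4.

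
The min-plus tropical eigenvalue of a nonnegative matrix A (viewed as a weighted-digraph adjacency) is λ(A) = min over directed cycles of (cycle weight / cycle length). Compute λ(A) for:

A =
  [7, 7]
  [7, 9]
λ(A) = 7

Enumerate directed cycles and compute their means (weight / length). Sample:
  cycle 0 → 0: weight = 7, length = 1, mean = 7/1 ≈ 7.000
  cycle 1 → 1: weight = 9, length = 1, mean = 9/1 ≈ 9.000
  cycle 0 → 1 → 0: weight = 14, length = 2, mean = 14/2 ≈ 7.000
  cycle 1 → 0 → 1: weight = 14, length = 2, mean = 14/2 ≈ 7.000
Minimum mean = 7.000, attained e.g. along the cycle 0 → 0 with weight 7 and length 1. So λ(A) = 7/1 = 7.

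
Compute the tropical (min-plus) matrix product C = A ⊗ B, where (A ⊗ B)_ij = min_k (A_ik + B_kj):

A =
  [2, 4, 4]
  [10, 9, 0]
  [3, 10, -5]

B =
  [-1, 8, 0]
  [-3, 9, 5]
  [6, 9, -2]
A ⊗ B =
  [1, 10, 2]
  [6, 9, -2]
  [1, 4, -7]

Apply the min-plus product entry-by-entry:
  C[0][0] = min over k of (A[0][0] + B[0][0] = 2 + -1 = 1, A[0][1] + B[1][0] = 4 + -3 = 1, A[0][2] + B[2][0] = 4 + 6 = 10) = 1 (attained at k = 0)
  C[0][1] = min over k of (A[0][0] + B[0][1] = 2 + 8 = 10, A[0][1] + B[1][1] = 4 + 9 = 13, A[0][2] + B[2][1] = 4 + 9 = 13) = 10 (attained at k = 0)
  C[0][2] = min over k of (A[0][0] + B[0][2] = 2 + 0 = 2, A[0][1] + B[1][2] = 4 + 5 = 9, A[0][2] + B[2][2] = 4 + -2 = 2) = 2 (attained at k = 0)
  C[1][0] = min over k of (A[1][0] + B[0][0] = 10 + -1 = 9, A[1][1] + B[1][0] = 9 + -3 = 6, A[1][2] + B[2][0] = 0 + 6 = 6) = 6 (attained at k = 1)
  C[1][1] = min over k of (A[1][0] + B[0][1] = 10 + 8 = 18, A[1][1] + B[1][1] = 9 + 9 = 18, A[1][2] + B[2][1] = 0 + 9 = 9) = 9 (attained at k = 2)
  C[1][2] = min over k of (A[1][0] + B[0][2] = 10 + 0 = 10, A[1][1] + B[1][2] = 9 + 5 = 14, A[1][2] + B[2][2] = 0 + -2 = -2) = -2 (attained at k = 2)
  C[2][0] = min over k of (A[2][0] + B[0][0] = 3 + -1 = 2, A[2][1] + B[1][0] = 10 + -3 = 7, A[2][2] + B[2][0] = -5 + 6 = 1) = 1 (attained at k = 2)
  C[2][1] = min over k of (A[2][0] + B[0][1] = 3 + 8 = 11, A[2][1] + B[1][1] = 10 + 9 = 19, A[2][2] + B[2][1] = -5 + 9 = 4) = 4 (attained at k = 2)
  C[2][2] = min over k of (A[2][0] + B[0][2] = 3 + 0 = 3, A[2][1] + B[1][2] = 10 + 5 = 15, A[2][2] + B[2][2] = -5 + -2 = -7) = -7 (attained at k = 2)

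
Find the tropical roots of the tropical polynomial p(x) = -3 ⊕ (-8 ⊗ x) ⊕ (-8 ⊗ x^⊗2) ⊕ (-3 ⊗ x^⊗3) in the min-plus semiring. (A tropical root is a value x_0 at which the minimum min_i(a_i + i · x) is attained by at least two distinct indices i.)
Roots: {-5, 0, 5}

Each tropical root is a break point of the lower envelope of the lines y = a_i + i · x (there are 4 lines, with slopes 0, 1, ..., 3). Only the lines that attain the minimum somewhere contribute to roots; other lines are dominated. Here the surviving (envelope) indices are i = 3, i = 2, i = 1, i = 0.
Intersections between consecutive envelope lines give the roots: for adjacent envelope indices i < j the intersection is x = (a_i − a_j) / (j − i). Reading off the sorted break points: {-5, 0, 5}.
Verification: at each break x_0, at least two indices attain the minimum of min_i(a_i + i · x_0).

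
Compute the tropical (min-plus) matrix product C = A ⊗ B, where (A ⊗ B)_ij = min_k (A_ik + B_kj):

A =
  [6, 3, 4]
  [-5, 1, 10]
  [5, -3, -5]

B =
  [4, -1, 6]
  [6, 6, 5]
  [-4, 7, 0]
A ⊗ B =
  [0, 5, 4]
  [-1, -6, 1]
  [-9, 2, -5]

Apply the min-plus product entry-by-entry:
  C[0][0] = min over k of (A[0][0] + B[0][0] = 6 + 4 = 10, A[0][1] + B[1][0] = 3 + 6 = 9, A[0][2] + B[2][0] = 4 + -4 = 0) = 0 (attained at k = 2)
  C[0][1] = min over k of (A[0][0] + B[0][1] = 6 + -1 = 5, A[0][1] + B[1][1] = 3 + 6 = 9, A[0][2] + B[2][1] = 4 + 7 = 11) = 5 (attained at k = 0)
  C[0][2] = min over k of (A[0][0] + B[0][2] = 6 + 6 = 12, A[0][1] + B[1][2] = 3 + 5 = 8, A[0][2] + B[2][2] = 4 + 0 = 4) = 4 (attained at k = 2)
  C[1][0] = min over k of (A[1][0] + B[0][0] = -5 + 4 = -1, A[1][1] + B[1][0] = 1 + 6 = 7, A[1][2] + B[2][0] = 10 + -4 = 6) = -1 (attained at k = 0)
  C[1][1] = min over k of (A[1][0] + B[0][1] = -5 + -1 = -6, A[1][1] + B[1][1] = 1 + 6 = 7, A[1][2] + B[2][1] = 10 + 7 = 17) = -6 (attained at k = 0)
  C[1][2] = min over k of (A[1][0] + B[0][2] = -5 + 6 = 1, A[1][1] + B[1][2] = 1 + 5 = 6, A[1][2] + B[2][2] = 10 + 0 = 10) = 1 (attained at k = 0)
  C[2][0] = min over k of (A[2][0] + B[0][0] = 5 + 4 = 9, A[2][1] + B[1][0] = -3 + 6 = 3, A[2][2] + B[2][0] = -5 + -4 = -9) = -9 (attained at k = 2)
  C[2][1] = min over k of (A[2][0] + B[0][1] = 5 + -1 = 4, A[2][1] + B[1][1] = -3 + 6 = 3, A[2][2] + B[2][1] = -5 + 7 = 2) = 2 (attained at k = 2)
  C[2][2] = min over k of (A[2][0] + B[0][2] = 5 + 6 = 11, A[2][1] + B[1][2] = -3 + 5 = 2, A[2][2] + B[2][2] = -5 + 0 = -5) = -5 (attained at k = 2)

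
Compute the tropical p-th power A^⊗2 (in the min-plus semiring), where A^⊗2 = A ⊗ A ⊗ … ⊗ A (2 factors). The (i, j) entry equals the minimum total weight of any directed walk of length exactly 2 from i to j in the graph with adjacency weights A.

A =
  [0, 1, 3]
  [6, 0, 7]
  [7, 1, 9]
A^⊗2 =
  [0, 1, 3]
  [6, 0, 7]
  [7, 1, 8]

Each entry (A^⊗2)_ij equals the minimum over all length-2 walks i = v_0 → v_1 → … → v_2 = j of Σ_t A[v_t][v_{t+1}]. For example, for (i, j) = (0, 2) we minimise over 3 possible intermediate vertex sequences; the minimum is 3, attained along the walk 0 → 0 → 2.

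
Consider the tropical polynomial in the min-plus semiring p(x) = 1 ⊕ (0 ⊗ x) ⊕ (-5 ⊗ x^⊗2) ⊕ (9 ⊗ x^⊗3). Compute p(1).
p(1) = -3

A tropical monomial a ⊗ x^⊗i evaluates to a + i · x. Evaluating each term at x = 1:
  Term 0 contributes 1 + 0 · 1 = 1
  Term 1 contributes 0 + 1 · 1 = 1
  Term 2 contributes -5 + 2 · 1 = -3
  Term 3 contributes 9 + 3 · 1 = 12
p(1) = ⊕ of these = min[1, 1, -3, 12] = -3.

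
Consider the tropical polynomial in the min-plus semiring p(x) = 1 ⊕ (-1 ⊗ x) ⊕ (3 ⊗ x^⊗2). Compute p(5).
p(5) = 1

A tropical monomial a ⊗ x^⊗i evaluates to a + i · x. Evaluating each term at x = 5:
  Term 0 contributes 1 + 0 · 5 = 1
  Term 1 contributes -1 + 1 · 5 = 4
  Term 2 contributes 3 + 2 · 5 = 13
p(5) = ⊕ of these = min[1, 4, 13] = 1.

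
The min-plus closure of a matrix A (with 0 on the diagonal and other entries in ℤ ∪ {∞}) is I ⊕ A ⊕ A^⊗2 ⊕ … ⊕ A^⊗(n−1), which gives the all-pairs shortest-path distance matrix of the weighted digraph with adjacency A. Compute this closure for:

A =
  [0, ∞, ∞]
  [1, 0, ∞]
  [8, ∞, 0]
Closure =
  [0, ∞, ∞]
  [1, 0, ∞]
  [8, ∞, 0]

This is the Floyd-Warshall all-pairs shortest-path computation. For each intermediate vertex k = 0, 1, …, 2, update dist[i][j] ← min(dist[i][j], dist[i][k] + dist[k][j]). The final matrix gives, for each (i, j), the minimum total weight of any directed path from i to j (possibly empty when i = j).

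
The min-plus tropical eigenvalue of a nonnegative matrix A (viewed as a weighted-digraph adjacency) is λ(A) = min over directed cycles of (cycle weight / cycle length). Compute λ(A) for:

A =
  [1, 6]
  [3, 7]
λ(A) = 1

Enumerate directed cycles and compute their means (weight / length). Sample:
  cycle 0 → 0: weight = 1, length = 1, mean = 1/1 ≈ 1.000
  cycle 1 → 1: weight = 7, length = 1, mean = 7/1 ≈ 7.000
  cycle 0 → 1 → 0: weight = 9, length = 2, mean = 9/2 ≈ 4.500
  cycle 1 → 0 → 1: weight = 9, length = 2, mean = 9/2 ≈ 4.500
Minimum mean = 1.000, attained e.g. along the cycle 0 → 0 with weight 1 and length 1. So λ(A) = 1/1 = 1.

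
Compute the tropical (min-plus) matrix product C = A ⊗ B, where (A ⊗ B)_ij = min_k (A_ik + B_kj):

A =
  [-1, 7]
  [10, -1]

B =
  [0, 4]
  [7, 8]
A ⊗ B =
  [-1, 3]
  [6, 7]

Apply the min-plus product entry-by-entry:
  C[0][0] = min over k of (A[0][0] + B[0][0] = -1 + 0 = -1, A[0][1] + B[1][0] = 7 + 7 = 14) = -1 (attained at k = 0)
  C[0][1] = min over k of (A[0][0] + B[0][1] = -1 + 4 = 3, A[0][1] + B[1][1] = 7 + 8 = 15) = 3 (attained at k = 0)
  C[1][0] = min over k of (A[1][0] + B[0][0] = 10 + 0 = 10, A[1][1] + B[1][0] = -1 + 7 = 6) = 6 (attained at k = 1)
  C[1][1] = min over k of (A[1][0] + B[0][1] = 10 + 4 = 14, A[1][1] + B[1][1] = -1 + 8 = 7) = 7 (attained at k = 1)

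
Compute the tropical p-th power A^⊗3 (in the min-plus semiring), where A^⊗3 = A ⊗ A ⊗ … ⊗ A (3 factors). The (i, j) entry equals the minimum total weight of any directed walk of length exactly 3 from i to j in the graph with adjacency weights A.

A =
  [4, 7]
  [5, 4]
A^⊗3 =
  [12, 15]
  [13, 12]

Each entry (A^⊗3)_ij equals the minimum over all length-3 walks i = v_0 → v_1 → … → v_3 = j of Σ_t A[v_t][v_{t+1}]. For example, for (i, j) = (0, 1) we minimise over 4 possible intermediate vertex sequences; the minimum is 15, attained along the walk 0 → 0 → 0 → 1.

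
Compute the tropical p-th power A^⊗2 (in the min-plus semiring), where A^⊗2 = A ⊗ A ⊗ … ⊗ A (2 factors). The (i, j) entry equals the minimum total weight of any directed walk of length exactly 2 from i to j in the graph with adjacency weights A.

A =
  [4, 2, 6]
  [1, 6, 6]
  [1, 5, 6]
A^⊗2 =
  [3, 6, 8]
  [5, 3, 7]
  [5, 3, 7]

Each entry (A^⊗2)_ij equals the minimum over all length-2 walks i = v_0 → v_1 → … → v_2 = j of Σ_t A[v_t][v_{t+1}]. For example, for (i, j) = (0, 2) we minimise over 3 possible intermediate vertex sequences; the minimum is 8, attained along the walk 0 → 1 → 2.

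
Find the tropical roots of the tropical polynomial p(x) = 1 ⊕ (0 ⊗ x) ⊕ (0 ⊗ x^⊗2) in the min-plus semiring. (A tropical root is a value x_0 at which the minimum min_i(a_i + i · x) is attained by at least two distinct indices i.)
Roots: {0, 1}

Each tropical root is a break point of the lower envelope of the lines y = a_i + i · x (there are 3 lines, with slopes 0, 1, ..., 2). Only the lines that attain the minimum somewhere contribute to roots; other lines are dominated. Here the surviving (envelope) indices are i = 2, i = 1, i = 0.
Intersections between consecutive envelope lines give the roots: for adjacent envelope indices i < j the intersection is x = (a_i − a_j) / (j − i). Reading off the sorted break points: {0, 1}.
Verification: at each break x_0, at least two indices attain the minimum of min_i(a_i + i · x_0).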